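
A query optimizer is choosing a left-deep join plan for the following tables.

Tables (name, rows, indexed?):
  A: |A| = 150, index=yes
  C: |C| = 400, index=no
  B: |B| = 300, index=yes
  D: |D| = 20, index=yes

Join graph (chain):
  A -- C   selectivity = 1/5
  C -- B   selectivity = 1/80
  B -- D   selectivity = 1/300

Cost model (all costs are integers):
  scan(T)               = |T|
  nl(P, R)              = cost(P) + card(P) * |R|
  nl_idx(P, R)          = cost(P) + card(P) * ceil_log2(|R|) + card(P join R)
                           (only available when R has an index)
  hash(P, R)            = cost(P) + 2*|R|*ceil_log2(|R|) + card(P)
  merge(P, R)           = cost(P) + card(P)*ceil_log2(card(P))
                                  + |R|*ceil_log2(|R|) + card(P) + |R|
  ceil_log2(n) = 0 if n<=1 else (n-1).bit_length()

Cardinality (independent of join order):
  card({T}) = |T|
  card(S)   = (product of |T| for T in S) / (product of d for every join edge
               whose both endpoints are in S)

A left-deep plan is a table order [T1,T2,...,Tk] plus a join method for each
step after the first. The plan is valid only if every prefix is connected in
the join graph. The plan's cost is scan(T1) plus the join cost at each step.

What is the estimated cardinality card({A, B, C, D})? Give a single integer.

3000

Tables in S: A(150), B(300), C(400), D(20)
Edges inside S: A-C(d=5), C-B(d=80), B-D(d=300)
numerator = 150 * 300 * 400 * 20 = 360000000
denominator = 5 * 80 * 300 = 120000
card(S) = 360000000 / 120000 = 3000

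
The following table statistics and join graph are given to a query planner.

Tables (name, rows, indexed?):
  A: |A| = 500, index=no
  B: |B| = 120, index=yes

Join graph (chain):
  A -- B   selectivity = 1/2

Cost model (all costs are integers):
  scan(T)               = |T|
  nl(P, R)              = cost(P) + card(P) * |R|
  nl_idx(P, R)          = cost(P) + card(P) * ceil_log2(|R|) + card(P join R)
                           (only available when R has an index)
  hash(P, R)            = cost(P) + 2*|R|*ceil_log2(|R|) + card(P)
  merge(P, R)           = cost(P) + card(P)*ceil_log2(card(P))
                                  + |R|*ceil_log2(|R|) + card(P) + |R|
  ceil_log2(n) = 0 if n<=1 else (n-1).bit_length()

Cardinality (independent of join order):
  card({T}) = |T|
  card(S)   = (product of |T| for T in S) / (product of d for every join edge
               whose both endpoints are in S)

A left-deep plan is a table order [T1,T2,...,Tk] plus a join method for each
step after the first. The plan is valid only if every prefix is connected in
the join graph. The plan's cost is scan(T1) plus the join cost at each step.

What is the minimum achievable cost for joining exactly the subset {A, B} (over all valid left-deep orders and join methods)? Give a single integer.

2680

Selinger DP over subsets of {A,B}:
  {A}: scan cost=500, card=500
  {B}: scan cost=120, card=120
  {AB}: card=30000; try (B,hash)→2680, (A,merge)→6080, (B,merge)→6460, (A,hash)→9240, (B,nl_idx)→34000, (A,nl)→60120 …(+1); best=2680 via (B,hash)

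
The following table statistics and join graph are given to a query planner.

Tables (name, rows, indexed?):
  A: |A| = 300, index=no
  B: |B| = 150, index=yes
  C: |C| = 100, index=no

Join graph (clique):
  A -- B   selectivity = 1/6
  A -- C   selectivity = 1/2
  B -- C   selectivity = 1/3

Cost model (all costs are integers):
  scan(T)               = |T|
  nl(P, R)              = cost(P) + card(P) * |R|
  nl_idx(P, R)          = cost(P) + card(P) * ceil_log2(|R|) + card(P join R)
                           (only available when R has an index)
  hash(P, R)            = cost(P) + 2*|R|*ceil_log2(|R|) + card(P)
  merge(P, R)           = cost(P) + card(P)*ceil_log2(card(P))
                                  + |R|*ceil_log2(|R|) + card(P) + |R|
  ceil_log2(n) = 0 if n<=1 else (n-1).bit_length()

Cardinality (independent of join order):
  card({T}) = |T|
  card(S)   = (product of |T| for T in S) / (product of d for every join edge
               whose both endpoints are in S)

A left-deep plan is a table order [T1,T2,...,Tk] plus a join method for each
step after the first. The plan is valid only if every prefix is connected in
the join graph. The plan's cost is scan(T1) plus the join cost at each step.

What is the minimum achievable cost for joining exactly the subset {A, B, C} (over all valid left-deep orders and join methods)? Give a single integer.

11900

Selinger DP over subsets of {A,B,C}:
  {A}: scan cost=300, card=300
  {B}: scan cost=150, card=150
  {C}: scan cost=100, card=100
  {AB}: card=7500; try (B,hash)→3000, (A,merge)→4500, (B,merge)→4650, (A,hash)→5700, (B,nl_idx)→10200, (A,nl)→45150 …(+1); best=3000 via (B,hash)
  {AC}: card=15000; try (C,hash)→2000, (A,merge)→3900, (C,merge)→4100, (A,hash)→5600, (A,nl)→30100, (C,nl)→30300; best=2000 via (C,hash)
  {BC}: card=5000; try (C,hash)→1700, (B,merge)→2250, (C,merge)→2300, (B,hash)→2600, (B,nl_idx)→5900, (B,nl)→15100 …(+1); best=1700 via (C,hash)
  {ABC}: card=125000; try (C,hash)→11900, (A,hash)→12100, (B,hash)→19400, (A,merge)→74700, (C,merge)→108800, (B,merge)→228350 …(+4); best=11900 via (C,hash)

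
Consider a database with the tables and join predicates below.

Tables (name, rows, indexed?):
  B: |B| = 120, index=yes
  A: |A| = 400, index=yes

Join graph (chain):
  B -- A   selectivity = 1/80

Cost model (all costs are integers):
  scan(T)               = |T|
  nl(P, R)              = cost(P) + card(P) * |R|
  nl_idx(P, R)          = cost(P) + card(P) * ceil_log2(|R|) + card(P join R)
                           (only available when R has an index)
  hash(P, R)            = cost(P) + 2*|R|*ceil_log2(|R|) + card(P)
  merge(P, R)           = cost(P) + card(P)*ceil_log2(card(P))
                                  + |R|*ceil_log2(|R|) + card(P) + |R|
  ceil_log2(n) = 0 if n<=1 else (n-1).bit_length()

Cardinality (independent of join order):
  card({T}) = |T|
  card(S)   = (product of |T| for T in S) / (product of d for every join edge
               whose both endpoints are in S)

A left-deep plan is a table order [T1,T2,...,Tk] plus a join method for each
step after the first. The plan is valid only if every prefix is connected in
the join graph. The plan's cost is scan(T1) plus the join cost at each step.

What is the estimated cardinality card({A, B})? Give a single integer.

Tables in S: A(400), B(120)
Edges inside S: B-A(d=80)
numerator = 400 * 120 = 48000
denominator = 80 = 80
card(S) = 48000 / 80 = 600

600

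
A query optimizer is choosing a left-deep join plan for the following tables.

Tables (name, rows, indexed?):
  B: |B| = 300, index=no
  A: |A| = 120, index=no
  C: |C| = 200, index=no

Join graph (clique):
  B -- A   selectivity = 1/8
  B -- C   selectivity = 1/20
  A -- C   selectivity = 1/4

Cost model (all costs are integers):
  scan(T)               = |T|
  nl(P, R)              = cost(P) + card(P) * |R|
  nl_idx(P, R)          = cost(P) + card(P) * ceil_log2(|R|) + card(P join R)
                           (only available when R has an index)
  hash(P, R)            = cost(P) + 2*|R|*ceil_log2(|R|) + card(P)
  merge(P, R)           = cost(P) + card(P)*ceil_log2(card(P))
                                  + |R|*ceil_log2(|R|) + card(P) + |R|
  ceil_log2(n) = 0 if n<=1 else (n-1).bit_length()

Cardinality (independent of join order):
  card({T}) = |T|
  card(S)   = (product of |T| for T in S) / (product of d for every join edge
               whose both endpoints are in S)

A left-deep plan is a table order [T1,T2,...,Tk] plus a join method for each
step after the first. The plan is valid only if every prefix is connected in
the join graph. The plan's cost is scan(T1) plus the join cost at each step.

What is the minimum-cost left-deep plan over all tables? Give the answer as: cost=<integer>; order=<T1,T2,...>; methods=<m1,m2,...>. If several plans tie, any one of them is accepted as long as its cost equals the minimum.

cost=8480; order=B,C,A; methods=hash,hash

Selinger DP (subsets sized 1..n):
  {B}: scan cost=300, card=300
  {A}: scan cost=120, card=120
  {C}: scan cost=200, card=200
  {AB}: card=4500; try (A,hash)→2280, (B,merge)→4080, (A,merge)→4260, (B,hash)→5640, (B,nl)→36120, (A,nl)→36300; best=2280 via (A,hash)
  {BC}: card=3000; try (C,hash)→3800, (B,merge)→5000, (C,merge)→5100, (B,hash)→5800, (B,nl)→60200, (C,nl)→60300; best=3800 via (C,hash)
  {AC}: card=6000; try (A,hash)→2080, (C,merge)→2880, (A,merge)→2960, (C,hash)→3440, (C,nl)→24120, (A,nl)→24200; best=2080 via (A,hash)
  {ABC}: card=11250; try (A,hash)→8480, (C,hash)→9980, (B,hash)→13480, (A,merge)→43760, (C,merge)→67080, (B,merge)→89080 …(+3); best=8480 via (A,hash)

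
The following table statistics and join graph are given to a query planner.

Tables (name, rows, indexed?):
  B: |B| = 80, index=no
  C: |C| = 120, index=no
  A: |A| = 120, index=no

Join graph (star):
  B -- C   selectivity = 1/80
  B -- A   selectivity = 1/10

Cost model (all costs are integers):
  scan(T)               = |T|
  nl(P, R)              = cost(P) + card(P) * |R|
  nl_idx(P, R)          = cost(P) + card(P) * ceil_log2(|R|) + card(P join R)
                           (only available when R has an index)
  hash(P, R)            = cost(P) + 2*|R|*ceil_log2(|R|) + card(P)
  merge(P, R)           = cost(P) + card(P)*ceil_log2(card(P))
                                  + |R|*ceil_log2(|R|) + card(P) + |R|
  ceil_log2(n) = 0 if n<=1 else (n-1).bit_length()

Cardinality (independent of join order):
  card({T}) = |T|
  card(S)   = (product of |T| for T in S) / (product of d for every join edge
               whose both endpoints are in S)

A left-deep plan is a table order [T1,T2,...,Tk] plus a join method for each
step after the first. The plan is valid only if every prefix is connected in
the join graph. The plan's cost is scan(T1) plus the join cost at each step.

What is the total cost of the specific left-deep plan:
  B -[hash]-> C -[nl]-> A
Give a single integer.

step 1: scan B: cost=80, card=80
step 2: join C via hash
    card(P join C) = 80*120/(80) = 120
    cost = 80 + 2*120*7 + 80 = 1840
step 3: join A via nl
    card(P join A) = 120*120/(10) = 1440
    cost = 1840 + 120*120 = 16240

16240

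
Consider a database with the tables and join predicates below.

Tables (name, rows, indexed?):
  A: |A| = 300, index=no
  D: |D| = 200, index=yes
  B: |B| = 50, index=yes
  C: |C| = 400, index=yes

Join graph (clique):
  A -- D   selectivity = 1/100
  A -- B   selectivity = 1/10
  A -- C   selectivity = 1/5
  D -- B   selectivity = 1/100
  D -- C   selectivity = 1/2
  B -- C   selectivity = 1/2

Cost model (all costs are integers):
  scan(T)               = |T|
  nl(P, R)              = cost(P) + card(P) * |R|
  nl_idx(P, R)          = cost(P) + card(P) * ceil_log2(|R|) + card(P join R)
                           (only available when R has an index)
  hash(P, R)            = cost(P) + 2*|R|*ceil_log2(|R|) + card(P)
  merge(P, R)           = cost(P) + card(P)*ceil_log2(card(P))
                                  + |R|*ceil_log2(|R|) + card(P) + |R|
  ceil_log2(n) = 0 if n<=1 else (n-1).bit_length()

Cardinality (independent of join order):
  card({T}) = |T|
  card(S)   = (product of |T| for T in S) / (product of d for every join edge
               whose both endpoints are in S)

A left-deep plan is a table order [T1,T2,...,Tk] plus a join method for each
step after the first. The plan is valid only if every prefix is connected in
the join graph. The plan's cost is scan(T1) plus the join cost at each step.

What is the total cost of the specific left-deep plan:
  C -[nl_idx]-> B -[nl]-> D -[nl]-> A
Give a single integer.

step 1: scan C: cost=400, card=400
step 2: join B via nl_idx
    card(P join B) = 400*50/(2) = 10000
    cost = 400 + 400*6 + 10000 = 12800
step 3: join D via nl
    card(P join D) = 10000*200/(100*2) = 10000
    cost = 12800 + 10000*200 = 2012800
step 4: join A via nl
    card(P join A) = 10000*300/(100*10*5) = 600
    cost = 2012800 + 10000*300 = 5012800

5012800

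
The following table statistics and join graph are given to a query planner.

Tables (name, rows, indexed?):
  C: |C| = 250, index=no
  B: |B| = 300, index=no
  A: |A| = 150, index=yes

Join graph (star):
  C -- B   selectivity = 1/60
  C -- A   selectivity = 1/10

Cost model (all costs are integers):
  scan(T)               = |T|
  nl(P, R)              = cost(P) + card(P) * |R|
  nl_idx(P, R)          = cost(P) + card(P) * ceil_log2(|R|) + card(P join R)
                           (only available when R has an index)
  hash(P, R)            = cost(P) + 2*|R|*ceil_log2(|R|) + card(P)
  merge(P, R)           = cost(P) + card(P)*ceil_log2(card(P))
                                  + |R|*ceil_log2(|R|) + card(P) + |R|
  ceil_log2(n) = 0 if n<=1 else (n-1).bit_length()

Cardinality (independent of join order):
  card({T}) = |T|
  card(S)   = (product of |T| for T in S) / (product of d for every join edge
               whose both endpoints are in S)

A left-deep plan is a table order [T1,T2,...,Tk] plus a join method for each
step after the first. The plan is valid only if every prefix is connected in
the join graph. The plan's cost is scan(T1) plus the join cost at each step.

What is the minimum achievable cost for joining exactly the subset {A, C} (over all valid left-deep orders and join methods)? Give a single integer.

Selinger DP over subsets of {A,C}:
  {C}: scan cost=250, card=250
  {A}: scan cost=150, card=150
  {AC}: card=3750; try (A,hash)→2900, (C,merge)→3750, (A,merge)→3850, (C,hash)→4300, (A,nl_idx)→6000, (C,nl)→37650 …(+1); best=2900 via (A,hash)

2900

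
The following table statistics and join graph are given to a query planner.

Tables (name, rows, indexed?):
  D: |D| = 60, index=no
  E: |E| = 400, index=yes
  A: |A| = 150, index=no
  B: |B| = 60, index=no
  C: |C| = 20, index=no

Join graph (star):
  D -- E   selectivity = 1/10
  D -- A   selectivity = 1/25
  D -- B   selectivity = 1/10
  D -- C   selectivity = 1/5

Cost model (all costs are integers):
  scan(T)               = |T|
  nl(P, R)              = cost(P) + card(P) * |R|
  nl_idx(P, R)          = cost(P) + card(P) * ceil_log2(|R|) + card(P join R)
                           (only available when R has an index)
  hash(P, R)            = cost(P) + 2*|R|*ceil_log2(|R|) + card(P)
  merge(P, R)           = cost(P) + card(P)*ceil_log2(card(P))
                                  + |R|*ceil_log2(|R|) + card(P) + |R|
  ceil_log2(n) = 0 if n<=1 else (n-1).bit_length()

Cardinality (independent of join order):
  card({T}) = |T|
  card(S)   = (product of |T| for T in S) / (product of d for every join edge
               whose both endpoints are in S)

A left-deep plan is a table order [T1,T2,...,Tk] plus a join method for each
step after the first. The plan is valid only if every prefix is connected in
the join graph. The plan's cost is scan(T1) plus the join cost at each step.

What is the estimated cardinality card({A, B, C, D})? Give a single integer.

Tables in S: A(150), B(60), C(20), D(60)
Edges inside S: D-A(d=25), D-B(d=10), D-C(d=5)
numerator = 150 * 60 * 20 * 60 = 10800000
denominator = 25 * 10 * 5 = 1250
card(S) = 10800000 / 1250 = 8640

8640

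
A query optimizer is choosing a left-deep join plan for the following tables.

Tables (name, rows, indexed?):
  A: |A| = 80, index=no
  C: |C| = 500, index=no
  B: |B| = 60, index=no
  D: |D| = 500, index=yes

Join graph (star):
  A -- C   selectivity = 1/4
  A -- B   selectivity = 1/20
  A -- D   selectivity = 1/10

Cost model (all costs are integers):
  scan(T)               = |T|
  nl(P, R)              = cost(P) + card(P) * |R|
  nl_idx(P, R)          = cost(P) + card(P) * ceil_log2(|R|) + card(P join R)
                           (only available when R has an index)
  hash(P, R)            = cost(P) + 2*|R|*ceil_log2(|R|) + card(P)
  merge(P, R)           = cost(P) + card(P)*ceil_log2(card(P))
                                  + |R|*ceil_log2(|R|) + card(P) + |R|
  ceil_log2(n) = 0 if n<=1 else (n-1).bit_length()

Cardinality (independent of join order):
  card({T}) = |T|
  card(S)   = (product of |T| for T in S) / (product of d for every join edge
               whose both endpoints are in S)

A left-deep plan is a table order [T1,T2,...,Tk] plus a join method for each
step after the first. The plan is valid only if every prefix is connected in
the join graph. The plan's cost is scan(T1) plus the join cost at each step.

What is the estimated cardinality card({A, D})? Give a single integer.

Tables in S: A(80), D(500)
Edges inside S: A-D(d=10)
numerator = 80 * 500 = 40000
denominator = 10 = 10
card(S) = 40000 / 10 = 4000

4000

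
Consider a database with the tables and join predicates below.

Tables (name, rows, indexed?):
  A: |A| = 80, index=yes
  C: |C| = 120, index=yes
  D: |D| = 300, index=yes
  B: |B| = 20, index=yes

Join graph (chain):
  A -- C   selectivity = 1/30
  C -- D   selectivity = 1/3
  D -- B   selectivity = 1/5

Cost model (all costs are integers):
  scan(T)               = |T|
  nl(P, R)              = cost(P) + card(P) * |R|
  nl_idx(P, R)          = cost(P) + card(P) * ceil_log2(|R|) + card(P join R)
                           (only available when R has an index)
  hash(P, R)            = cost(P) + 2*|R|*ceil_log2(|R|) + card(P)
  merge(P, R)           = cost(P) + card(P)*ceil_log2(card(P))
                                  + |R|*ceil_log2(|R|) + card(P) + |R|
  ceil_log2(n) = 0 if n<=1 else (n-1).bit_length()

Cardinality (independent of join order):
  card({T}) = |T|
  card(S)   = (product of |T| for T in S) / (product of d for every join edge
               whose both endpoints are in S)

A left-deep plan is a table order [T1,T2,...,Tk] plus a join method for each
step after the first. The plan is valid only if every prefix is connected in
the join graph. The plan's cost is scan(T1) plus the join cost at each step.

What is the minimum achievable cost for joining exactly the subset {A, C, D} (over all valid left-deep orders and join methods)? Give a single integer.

Selinger DP over subsets of {A,C,D}:
  {A}: scan cost=80, card=80
  {C}: scan cost=120, card=120
  {D}: scan cost=300, card=300
  {AC}: card=320; try (C,nl_idx)→960, (A,nl_idx)→1280, (A,hash)→1360, (C,merge)→1680, (A,merge)→1720, (C,hash)→1840 …(+2); best=960 via (C,nl_idx)
  {CD}: card=12000; try (C,hash)→2280, (D,merge)→4080, (C,merge)→4260, (D,hash)→5640, (D,nl_idx)→13200, (C,nl_idx)→14400 …(+2); best=2280 via (C,hash)
  {ACD}: card=32000; try (D,hash)→6680, (D,merge)→7160, (A,hash)→15400, (D,nl_idx)→35840, (D,nl)→96960, (A,nl_idx)→118280 …(+2); best=6680 via (D,hash)

6680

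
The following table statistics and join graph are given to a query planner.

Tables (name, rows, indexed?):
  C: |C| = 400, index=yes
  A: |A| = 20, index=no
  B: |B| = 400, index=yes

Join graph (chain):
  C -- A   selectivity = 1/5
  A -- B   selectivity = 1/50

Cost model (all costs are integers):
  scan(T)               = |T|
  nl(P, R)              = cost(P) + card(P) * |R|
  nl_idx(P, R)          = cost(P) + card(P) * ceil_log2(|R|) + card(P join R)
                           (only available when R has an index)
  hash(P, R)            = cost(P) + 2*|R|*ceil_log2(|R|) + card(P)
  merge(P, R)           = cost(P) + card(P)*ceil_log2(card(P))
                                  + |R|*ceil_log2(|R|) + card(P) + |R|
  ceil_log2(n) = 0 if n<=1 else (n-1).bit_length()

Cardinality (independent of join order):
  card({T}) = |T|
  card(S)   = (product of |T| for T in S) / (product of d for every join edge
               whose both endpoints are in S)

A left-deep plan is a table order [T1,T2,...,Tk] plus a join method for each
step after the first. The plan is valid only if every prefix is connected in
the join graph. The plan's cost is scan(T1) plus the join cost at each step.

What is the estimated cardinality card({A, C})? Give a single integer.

Tables in S: A(20), C(400)
Edges inside S: C-A(d=5)
numerator = 20 * 400 = 8000
denominator = 5 = 5
card(S) = 8000 / 5 = 1600

1600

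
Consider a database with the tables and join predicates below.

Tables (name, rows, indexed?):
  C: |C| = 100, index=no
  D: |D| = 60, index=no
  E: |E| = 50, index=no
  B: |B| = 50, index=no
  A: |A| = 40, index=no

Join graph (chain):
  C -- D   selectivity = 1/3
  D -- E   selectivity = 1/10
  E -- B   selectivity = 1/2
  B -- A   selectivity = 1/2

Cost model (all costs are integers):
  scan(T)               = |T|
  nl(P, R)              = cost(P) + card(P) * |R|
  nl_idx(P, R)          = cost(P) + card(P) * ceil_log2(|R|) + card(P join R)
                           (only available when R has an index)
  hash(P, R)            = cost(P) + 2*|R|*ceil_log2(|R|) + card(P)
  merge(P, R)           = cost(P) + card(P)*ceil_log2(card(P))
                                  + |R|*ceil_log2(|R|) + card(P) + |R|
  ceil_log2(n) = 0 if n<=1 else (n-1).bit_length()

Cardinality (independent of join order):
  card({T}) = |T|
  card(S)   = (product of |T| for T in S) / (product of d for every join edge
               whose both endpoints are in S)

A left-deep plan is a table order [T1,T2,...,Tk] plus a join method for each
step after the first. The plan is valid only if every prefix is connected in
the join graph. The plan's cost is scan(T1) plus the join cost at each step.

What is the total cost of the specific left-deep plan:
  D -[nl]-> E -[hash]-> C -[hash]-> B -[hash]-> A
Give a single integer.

265840

step 1: scan D: cost=60, card=60
step 2: join E via nl
    card(P join E) = 60*50/(10) = 300
    cost = 60 + 60*50 = 3060
step 3: join C via hash
    card(P join C) = 300*100/(3) = 10000
    cost = 3060 + 2*100*7 + 300 = 4760
step 4: join B via hash
    card(P join B) = 10000*50/(2) = 250000
    cost = 4760 + 2*50*6 + 10000 = 15360
step 5: join A via hash
    card(P join A) = 250000*40/(2) = 5000000
    cost = 15360 + 2*40*6 + 250000 = 265840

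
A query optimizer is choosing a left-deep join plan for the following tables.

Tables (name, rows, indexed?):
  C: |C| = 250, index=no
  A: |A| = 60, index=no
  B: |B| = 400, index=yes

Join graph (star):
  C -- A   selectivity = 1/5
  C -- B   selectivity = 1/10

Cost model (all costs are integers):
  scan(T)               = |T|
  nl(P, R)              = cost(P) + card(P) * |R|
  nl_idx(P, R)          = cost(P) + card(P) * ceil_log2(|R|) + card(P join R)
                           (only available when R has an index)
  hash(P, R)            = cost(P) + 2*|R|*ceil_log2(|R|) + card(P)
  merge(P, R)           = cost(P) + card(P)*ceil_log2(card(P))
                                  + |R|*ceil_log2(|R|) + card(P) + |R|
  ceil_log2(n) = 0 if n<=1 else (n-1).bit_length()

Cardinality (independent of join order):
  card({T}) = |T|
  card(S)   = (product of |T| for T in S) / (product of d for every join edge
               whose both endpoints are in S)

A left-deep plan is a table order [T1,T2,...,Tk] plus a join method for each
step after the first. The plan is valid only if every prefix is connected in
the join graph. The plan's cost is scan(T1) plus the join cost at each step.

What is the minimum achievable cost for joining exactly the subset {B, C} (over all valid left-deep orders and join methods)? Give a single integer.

Selinger DP over subsets of {B,C}:
  {C}: scan cost=250, card=250
  {B}: scan cost=400, card=400
  {BC}: card=10000; try (C,hash)→4800, (B,merge)→6500, (C,merge)→6650, (B,hash)→7700, (B,nl_idx)→12500, (B,nl)→100250 …(+1); best=4800 via (C,hash)

4800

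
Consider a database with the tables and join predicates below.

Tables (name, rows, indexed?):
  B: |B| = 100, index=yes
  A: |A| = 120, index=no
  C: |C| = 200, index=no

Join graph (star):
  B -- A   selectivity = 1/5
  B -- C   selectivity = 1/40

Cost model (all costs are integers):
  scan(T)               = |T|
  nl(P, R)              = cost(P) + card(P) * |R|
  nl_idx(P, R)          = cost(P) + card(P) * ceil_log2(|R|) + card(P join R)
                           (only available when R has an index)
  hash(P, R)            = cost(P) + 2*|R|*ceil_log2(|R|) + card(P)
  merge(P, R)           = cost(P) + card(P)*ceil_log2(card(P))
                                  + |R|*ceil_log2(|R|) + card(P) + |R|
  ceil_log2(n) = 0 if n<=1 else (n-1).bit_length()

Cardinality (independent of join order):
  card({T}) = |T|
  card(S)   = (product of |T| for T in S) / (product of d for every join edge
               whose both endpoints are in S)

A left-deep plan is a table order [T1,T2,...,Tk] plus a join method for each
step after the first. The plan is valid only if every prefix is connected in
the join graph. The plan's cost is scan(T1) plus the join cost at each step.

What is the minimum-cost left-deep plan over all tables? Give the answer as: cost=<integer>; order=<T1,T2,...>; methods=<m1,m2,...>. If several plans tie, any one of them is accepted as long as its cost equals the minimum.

cost=3980; order=C,B,A; methods=hash,hash

Selinger DP (subsets sized 1..n):
  {B}: scan cost=100, card=100
  {A}: scan cost=120, card=120
  {C}: scan cost=200, card=200
  {AB}: card=2400; try (B,hash)→1640, (A,merge)→1860, (B,merge)→1880, (A,hash)→1880, (B,nl_idx)→3360, (A,nl)→12100 …(+1); best=1640 via (B,hash)
  {BC}: card=500; try (B,hash)→1800, (B,nl_idx)→2100, (C,merge)→2700, (B,merge)→2800, (C,hash)→3400, (C,nl)→20100 …(+1); best=1800 via (B,hash)
  {ABC}: card=12000; try (A,hash)→3980, (C,hash)→7240, (A,merge)→7760, (C,merge)→34640, (A,nl)→61800, (C,nl)→481640; best=3980 via (A,hash)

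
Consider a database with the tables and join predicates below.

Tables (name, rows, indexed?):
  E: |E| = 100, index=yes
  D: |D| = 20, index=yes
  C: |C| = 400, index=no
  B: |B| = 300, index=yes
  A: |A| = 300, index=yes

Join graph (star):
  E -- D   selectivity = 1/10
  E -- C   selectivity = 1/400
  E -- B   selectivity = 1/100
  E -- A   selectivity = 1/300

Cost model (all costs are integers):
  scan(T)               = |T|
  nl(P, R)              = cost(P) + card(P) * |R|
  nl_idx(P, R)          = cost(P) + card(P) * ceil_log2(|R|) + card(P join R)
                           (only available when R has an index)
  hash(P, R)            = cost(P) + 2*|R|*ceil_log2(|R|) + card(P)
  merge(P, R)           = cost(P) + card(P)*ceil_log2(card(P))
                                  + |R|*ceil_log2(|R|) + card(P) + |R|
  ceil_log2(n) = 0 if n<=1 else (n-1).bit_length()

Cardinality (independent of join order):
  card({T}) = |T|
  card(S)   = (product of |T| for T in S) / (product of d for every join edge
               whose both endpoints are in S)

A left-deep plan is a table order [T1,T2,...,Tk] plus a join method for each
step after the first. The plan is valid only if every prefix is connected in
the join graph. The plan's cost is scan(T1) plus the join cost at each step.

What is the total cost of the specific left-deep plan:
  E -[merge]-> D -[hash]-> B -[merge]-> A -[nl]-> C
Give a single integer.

256220

step 1: scan E: cost=100, card=100
step 2: join D via merge
    card(P join D) = 100*20/(10) = 200
    cost = 100 + 100*7 + 20*5 + 100 + 20 = 1020
step 3: join B via hash
    card(P join B) = 200*300/(100) = 600
    cost = 1020 + 2*300*9 + 200 = 6620
step 4: join A via merge
    card(P join A) = 600*300/(300) = 600
    cost = 6620 + 600*10 + 300*9 + 600 + 300 = 16220
step 5: join C via nl
    card(P join C) = 600*400/(400) = 600
    cost = 16220 + 600*400 = 256220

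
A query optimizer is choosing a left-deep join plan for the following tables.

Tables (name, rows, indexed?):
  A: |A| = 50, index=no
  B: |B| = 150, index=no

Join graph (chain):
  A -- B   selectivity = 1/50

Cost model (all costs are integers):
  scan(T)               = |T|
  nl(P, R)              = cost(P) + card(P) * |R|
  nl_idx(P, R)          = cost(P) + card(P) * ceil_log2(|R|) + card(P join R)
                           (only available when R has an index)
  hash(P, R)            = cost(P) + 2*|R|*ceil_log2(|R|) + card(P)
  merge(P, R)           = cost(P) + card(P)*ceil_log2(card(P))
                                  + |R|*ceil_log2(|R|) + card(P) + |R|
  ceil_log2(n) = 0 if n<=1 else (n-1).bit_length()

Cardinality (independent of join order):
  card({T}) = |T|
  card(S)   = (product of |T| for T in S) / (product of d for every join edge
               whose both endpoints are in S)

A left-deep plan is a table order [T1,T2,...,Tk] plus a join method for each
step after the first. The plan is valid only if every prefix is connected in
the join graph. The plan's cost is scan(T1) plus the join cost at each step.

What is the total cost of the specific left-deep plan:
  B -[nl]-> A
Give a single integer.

step 1: scan B: cost=150, card=150
step 2: join A via nl
    card(P join A) = 150*50/(50) = 150
    cost = 150 + 150*50 = 7650

7650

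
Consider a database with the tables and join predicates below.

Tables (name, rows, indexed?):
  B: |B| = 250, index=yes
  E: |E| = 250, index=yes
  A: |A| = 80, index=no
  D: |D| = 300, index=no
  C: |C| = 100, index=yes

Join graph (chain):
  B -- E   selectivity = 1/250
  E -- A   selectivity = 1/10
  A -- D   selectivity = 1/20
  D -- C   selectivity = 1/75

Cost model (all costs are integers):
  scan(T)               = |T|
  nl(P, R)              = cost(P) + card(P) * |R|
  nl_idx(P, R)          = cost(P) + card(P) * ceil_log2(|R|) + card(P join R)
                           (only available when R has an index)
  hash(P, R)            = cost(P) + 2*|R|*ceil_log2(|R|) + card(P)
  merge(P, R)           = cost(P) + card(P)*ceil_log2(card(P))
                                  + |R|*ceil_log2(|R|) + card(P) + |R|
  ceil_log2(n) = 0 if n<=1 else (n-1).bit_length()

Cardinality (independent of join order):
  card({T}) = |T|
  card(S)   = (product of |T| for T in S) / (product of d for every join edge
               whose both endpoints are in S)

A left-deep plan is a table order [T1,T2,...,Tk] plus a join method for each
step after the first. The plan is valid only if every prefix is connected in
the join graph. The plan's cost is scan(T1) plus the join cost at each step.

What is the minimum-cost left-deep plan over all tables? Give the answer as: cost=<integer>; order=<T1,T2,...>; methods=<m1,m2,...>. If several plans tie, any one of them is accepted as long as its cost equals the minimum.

Selinger DP (subsets sized 1..n):
  {B}: scan cost=250, card=250
  {E}: scan cost=250, card=250
  {A}: scan cost=80, card=80
  {D}: scan cost=300, card=300
  {C}: scan cost=100, card=100
  {BE}: card=250; try (E,nl_idx)→2500, (B,nl_idx)→2500, (E,hash)→4500, (B,hash)→4500, (E,merge)→4750, (B,merge)→4750 …(+2); best=2500 via (E,nl_idx)
  {AE}: card=2000; try (A,hash)→1620, (E,nl_idx)→2720, (E,merge)→2970, (A,merge)→3140, (E,hash)→4160, (E,nl)→20080 …(+1); best=1620 via (A,hash)
  {AD}: card=1200; try (A,hash)→1720, (D,merge)→3720, (A,merge)→3940, (D,hash)→5560, (D,nl)→24080, (A,nl)→24300; best=1720 via (A,hash)
  {CD}: card=400; try (C,hash)→2000, (C,nl_idx)→2800, (D,merge)→3900, (C,merge)→4100, (D,hash)→5600, (D,nl)→30100 …(+1); best=2000 via (C,hash)
  {ABE}: card=2000; try (A,hash)→3870, (A,merge)→5390, (B,hash)→7620, (B,nl_idx)→19620, (A,nl)→22500, (B,merge)→27870 …(+1); best=3870 via (A,hash)
  {ADE}: card=30000; try (E,hash)→6920, (D,hash)→9020, (E,merge)→18370, (D,merge)→28620, (E,nl_idx)→41320, (E,nl)→301720 …(+1); best=6920 via (E,hash)
  {ACD}: card=1600; try (A,hash)→3520, (C,hash)→4320, (A,merge)→6640, (C,nl_idx)→11720, (C,merge)→16920, (A,nl)→34000 …(+1); best=3520 via (A,hash)
  {ABDE}: card=30000; try (D,hash)→11270, (D,merge)→30870, (B,hash)→40920, (B,nl_idx)→276920, (B,merge)→489170, (D,nl)→603870 …(+1); best=11270 via (D,hash)
  {ACDE}: card=40000; try (E,hash)→9120, (E,merge)→24970, (C,hash)→38320, (E,nl_idx)→56320, (C,nl_idx)→256920, (E,nl)→403520 …(+2); best=9120 via (E,hash)
  {ABCDE}: card=40000; try (C,hash)→42670, (B,hash)→53120, (C,nl_idx)→261270, (B,nl_idx)→369120, (C,merge)→492070, (B,merge)→691370 …(+2); best=42670 via (C,hash)

cost=42670; order=B,E,A,D,C; methods=nl_idx,hash,hash,hash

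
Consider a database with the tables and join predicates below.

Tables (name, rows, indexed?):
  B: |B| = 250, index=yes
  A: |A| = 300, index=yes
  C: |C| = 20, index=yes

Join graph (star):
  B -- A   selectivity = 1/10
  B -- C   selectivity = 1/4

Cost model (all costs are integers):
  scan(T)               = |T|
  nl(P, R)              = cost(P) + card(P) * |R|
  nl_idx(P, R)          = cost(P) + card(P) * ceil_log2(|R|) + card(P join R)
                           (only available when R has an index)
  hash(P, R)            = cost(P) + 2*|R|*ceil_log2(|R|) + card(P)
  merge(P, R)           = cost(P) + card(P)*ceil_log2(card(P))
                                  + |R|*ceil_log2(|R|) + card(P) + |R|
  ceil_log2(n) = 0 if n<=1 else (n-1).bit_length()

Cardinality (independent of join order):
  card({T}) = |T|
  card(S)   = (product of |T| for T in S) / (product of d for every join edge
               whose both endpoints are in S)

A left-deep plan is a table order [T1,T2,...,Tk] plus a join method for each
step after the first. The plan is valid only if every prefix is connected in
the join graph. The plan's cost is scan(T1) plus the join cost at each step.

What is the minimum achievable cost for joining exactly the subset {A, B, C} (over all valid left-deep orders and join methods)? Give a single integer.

Selinger DP over subsets of {A,B,C}:
  {B}: scan cost=250, card=250
  {A}: scan cost=300, card=300
  {C}: scan cost=20, card=20
  {AB}: card=7500; try (B,hash)→4600, (A,merge)→5500, (B,merge)→5550, (A,hash)→5900, (A,nl_idx)→10000, (B,nl_idx)→10200 …(+2); best=4600 via (B,hash)
  {BC}: card=1250; try (C,hash)→700, (B,nl_idx)→1430, (B,merge)→2390, (C,merge)→2620, (C,nl_idx)→2750, (B,hash)→4040 …(+2); best=700 via (C,hash)
  {ABC}: card=37500; try (A,hash)→7350, (C,hash)→12300, (A,merge)→18700, (A,nl_idx)→49450, (C,nl_idx)→79600, (C,merge)→109720 …(+2); best=7350 via (A,hash)

7350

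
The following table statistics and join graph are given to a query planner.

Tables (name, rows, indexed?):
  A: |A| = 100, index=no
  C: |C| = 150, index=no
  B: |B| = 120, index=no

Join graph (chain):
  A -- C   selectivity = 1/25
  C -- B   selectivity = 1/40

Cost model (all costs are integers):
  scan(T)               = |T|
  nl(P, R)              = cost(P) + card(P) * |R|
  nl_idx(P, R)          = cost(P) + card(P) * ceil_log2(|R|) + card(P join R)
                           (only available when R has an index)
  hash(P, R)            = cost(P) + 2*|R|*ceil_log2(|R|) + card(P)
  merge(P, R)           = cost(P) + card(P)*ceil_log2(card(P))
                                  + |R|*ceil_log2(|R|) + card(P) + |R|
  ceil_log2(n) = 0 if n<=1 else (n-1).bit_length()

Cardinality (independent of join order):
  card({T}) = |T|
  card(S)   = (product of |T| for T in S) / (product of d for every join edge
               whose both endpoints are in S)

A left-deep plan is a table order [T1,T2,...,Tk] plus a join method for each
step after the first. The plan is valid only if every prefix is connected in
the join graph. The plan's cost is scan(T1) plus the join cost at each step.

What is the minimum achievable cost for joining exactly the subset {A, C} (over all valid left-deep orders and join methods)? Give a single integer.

Selinger DP over subsets of {A,C}:
  {A}: scan cost=100, card=100
  {C}: scan cost=150, card=150
  {AC}: card=600; try (A,hash)→1700, (C,merge)→2250, (A,merge)→2300, (C,hash)→2600, (C,nl)→15100, (A,nl)→15150; best=1700 via (A,hash)

1700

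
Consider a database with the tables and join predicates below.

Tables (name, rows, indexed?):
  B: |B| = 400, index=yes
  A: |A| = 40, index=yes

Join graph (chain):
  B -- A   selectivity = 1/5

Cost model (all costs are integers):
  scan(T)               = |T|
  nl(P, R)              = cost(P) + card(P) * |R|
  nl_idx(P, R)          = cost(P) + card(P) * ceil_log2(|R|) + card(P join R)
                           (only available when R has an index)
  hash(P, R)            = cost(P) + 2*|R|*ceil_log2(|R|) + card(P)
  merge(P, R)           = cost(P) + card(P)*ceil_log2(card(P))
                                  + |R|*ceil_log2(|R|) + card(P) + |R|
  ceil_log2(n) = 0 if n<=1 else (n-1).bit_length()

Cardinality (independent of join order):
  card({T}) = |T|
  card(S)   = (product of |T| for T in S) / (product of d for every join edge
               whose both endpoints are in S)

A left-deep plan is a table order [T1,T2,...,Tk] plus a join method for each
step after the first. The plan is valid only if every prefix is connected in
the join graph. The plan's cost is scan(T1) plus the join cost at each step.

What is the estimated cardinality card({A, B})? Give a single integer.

3200

Tables in S: A(40), B(400)
Edges inside S: B-A(d=5)
numerator = 40 * 400 = 16000
denominator = 5 = 5
card(S) = 16000 / 5 = 3200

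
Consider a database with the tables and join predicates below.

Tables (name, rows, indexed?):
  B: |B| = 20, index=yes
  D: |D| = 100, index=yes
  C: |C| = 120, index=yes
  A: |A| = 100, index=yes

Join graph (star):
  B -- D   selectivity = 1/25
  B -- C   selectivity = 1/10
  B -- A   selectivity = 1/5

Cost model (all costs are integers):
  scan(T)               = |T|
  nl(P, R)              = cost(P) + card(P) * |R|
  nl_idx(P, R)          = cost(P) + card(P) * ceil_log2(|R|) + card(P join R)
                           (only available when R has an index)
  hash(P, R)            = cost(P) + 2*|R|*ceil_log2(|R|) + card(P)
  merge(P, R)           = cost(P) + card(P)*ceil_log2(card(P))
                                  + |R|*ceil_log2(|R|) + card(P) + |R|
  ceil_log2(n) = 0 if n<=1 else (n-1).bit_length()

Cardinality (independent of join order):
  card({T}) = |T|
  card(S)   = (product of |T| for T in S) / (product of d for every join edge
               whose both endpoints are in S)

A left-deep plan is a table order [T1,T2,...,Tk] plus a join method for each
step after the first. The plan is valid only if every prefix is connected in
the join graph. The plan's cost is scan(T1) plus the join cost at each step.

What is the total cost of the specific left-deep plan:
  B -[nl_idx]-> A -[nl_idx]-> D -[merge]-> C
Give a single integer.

25120

step 1: scan B: cost=20, card=20
step 2: join A via nl_idx
    card(P join A) = 20*100/(5) = 400
    cost = 20 + 20*7 + 400 = 560
step 3: join D via nl_idx
    card(P join D) = 400*100/(25) = 1600
    cost = 560 + 400*7 + 1600 = 4960
step 4: join C via merge
    card(P join C) = 1600*120/(10) = 19200
    cost = 4960 + 1600*11 + 120*7 + 1600 + 120 = 25120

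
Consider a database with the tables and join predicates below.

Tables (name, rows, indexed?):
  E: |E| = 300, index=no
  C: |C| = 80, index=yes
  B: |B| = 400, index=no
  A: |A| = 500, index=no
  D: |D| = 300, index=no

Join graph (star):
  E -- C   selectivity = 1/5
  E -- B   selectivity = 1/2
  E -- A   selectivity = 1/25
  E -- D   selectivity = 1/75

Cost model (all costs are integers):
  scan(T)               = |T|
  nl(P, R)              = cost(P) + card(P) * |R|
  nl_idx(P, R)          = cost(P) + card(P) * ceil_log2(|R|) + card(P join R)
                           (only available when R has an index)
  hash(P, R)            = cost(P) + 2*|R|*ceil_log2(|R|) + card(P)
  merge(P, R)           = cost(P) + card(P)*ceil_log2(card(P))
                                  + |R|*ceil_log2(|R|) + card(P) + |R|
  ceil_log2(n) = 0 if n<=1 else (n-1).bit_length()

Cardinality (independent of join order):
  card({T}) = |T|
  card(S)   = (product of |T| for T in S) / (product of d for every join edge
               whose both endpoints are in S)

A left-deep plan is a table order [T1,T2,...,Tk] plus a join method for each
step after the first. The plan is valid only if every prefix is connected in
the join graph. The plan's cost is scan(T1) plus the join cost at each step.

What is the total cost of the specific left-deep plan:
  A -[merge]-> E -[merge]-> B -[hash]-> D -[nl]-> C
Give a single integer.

step 1: scan A: cost=500, card=500
step 2: join E via merge
    card(P join E) = 500*300/(25) = 6000
    cost = 500 + 500*9 + 300*9 + 500 + 300 = 8500
step 3: join B via merge
    card(P join B) = 6000*400/(2) = 1200000
    cost = 8500 + 6000*13 + 400*9 + 6000 + 400 = 96500
step 4: join D via hash
    card(P join D) = 1200000*300/(75) = 4800000
    cost = 96500 + 2*300*9 + 1200000 = 1301900
step 5: join C via nl
    card(P join C) = 4800000*80/(5) = 76800000
    cost = 1301900 + 4800000*80 = 385301900

385301900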